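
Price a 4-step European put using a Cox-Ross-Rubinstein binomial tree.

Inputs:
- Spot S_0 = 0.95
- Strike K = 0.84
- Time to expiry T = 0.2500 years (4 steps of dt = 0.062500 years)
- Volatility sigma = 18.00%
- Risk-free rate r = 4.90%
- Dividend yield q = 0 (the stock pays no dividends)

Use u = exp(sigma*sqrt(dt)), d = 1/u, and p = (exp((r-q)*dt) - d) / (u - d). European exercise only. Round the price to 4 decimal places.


dt = T/N = 0.062500
u = exp(sigma*sqrt(dt)) = 1.046028; d = 1/u = 0.955997
p = (exp((r-q)*dt) - d) / (u - d) = 0.522820
Discount per step: exp(-r*dt) = 0.996942
Stock lattice S(k, i) with i counting down-moves:
  k=0: S(0,0) = 0.9500
  k=1: S(1,0) = 0.9937; S(1,1) = 0.9082
  k=2: S(2,0) = 1.0395; S(2,1) = 0.9500; S(2,2) = 0.8682
  k=3: S(3,0) = 1.0873; S(3,1) = 0.9937; S(3,2) = 0.9082; S(3,3) = 0.8300
  k=4: S(4,0) = 1.1374; S(4,1) = 1.0395; S(4,2) = 0.9500; S(4,3) = 0.8682; S(4,4) = 0.7935
Terminal payoffs V(N, i) = max(K - S_T, 0):
  V(4,0) = 0.000000; V(4,1) = 0.000000; V(4,2) = 0.000000; V(4,3) = 0.000000; V(4,4) = 0.046493
Backward induction: V(k, i) = exp(-r*dt) * [p * V(k+1, i) + (1-p) * V(k+1, i+1)].
  V(3,0) = exp(-r*dt) * [p*0.000000 + (1-p)*0.000000] = 0.000000
  V(3,1) = exp(-r*dt) * [p*0.000000 + (1-p)*0.000000] = 0.000000
  V(3,2) = exp(-r*dt) * [p*0.000000 + (1-p)*0.000000] = 0.000000
  V(3,3) = exp(-r*dt) * [p*0.000000 + (1-p)*0.046493] = 0.022118
  V(2,0) = exp(-r*dt) * [p*0.000000 + (1-p)*0.000000] = 0.000000
  V(2,1) = exp(-r*dt) * [p*0.000000 + (1-p)*0.000000] = 0.000000
  V(2,2) = exp(-r*dt) * [p*0.000000 + (1-p)*0.022118] = 0.010522
  V(1,0) = exp(-r*dt) * [p*0.000000 + (1-p)*0.000000] = 0.000000
  V(1,1) = exp(-r*dt) * [p*0.000000 + (1-p)*0.010522] = 0.005005
  V(0,0) = exp(-r*dt) * [p*0.000000 + (1-p)*0.005005] = 0.002381

Answer: Price = V(0,0) = 0.0024


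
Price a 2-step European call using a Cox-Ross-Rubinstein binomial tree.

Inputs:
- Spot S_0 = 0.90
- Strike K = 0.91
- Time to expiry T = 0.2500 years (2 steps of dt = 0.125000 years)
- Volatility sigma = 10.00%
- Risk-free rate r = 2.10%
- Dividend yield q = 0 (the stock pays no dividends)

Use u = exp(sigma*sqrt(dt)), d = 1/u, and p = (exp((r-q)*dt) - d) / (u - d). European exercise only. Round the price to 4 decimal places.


dt = T/N = 0.125000
u = exp(sigma*sqrt(dt)) = 1.035988; d = 1/u = 0.965262
p = (exp((r-q)*dt) - d) / (u - d) = 0.528326
Discount per step: exp(-r*dt) = 0.997378
Stock lattice S(k, i) with i counting down-moves:
  k=0: S(0,0) = 0.9000
  k=1: S(1,0) = 0.9324; S(1,1) = 0.8687
  k=2: S(2,0) = 0.9659; S(2,1) = 0.9000; S(2,2) = 0.8386
Terminal payoffs V(N, i) = max(S_T - K, 0):
  V(2,0) = 0.055944; V(2,1) = 0.000000; V(2,2) = 0.000000
Backward induction: V(k, i) = exp(-r*dt) * [p * V(k+1, i) + (1-p) * V(k+1, i+1)].
  V(1,0) = exp(-r*dt) * [p*0.055944 + (1-p)*0.000000] = 0.029479
  V(1,1) = exp(-r*dt) * [p*0.000000 + (1-p)*0.000000] = 0.000000
  V(0,0) = exp(-r*dt) * [p*0.029479 + (1-p)*0.000000] = 0.015534

Answer: Price = V(0,0) = 0.0155


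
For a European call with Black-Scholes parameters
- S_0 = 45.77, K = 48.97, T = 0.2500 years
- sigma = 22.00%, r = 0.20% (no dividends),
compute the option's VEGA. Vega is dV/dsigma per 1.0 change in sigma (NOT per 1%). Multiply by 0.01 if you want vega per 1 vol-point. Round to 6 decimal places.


d1 = -0.5548091914; d2 = -0.6648091914
phi(d1) = 0.3420339928; exp(-qT) = 1.0000000000; exp(-rT) = 0.9995001250
Vega = S * exp(-qT) * phi(d1) * sqrt(T) = 45.7700 * 1.0000000000 * 0.3420339928 * 0.5000000000 = 7.827448

Answer: Vega = 7.827448


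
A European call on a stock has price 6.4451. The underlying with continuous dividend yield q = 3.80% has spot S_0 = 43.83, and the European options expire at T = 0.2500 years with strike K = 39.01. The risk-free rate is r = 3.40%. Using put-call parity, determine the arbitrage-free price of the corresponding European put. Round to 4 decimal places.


Put-call parity: C - P = S_0 * exp(-qT) - K * exp(-rT).
S_0 * exp(-qT) = 43.8300 * 0.99054498 = 43.41558658
K * exp(-rT) = 39.0100 * 0.99153602 = 38.67982025
P = C - S*exp(-qT) + K*exp(-rT)
P = 6.4451 - 43.41558658 + 38.67982025 = 1.7093

Answer: Put price = 1.7093


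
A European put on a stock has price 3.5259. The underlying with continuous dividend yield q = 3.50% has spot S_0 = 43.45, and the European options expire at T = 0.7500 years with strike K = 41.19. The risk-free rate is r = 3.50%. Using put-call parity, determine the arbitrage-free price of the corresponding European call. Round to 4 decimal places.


Put-call parity: C - P = S_0 * exp(-qT) - K * exp(-rT).
S_0 * exp(-qT) = 43.4500 * 0.97409154 = 42.32427725
K * exp(-rT) = 41.1900 * 0.97409154 = 40.12283038
C = P + S*exp(-qT) - K*exp(-rT)
C = 3.5259 + 42.32427725 - 40.12283038 = 5.7273

Answer: Call price = 5.7273


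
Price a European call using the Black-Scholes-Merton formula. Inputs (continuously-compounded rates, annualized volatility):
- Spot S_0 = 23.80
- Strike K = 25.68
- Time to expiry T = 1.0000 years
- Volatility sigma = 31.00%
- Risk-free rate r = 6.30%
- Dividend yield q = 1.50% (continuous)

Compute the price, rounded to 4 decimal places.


Answer: Price = 2.6077

Derivation:
d1 = (ln(S/K) + (r - q + 0.5*sigma^2) * T) / (sigma * sqrt(T)) = 0.06459065
d2 = d1 - sigma * sqrt(T) = -0.24540935
exp(-rT) = 0.93894347; exp(-qT) = 0.98511194
C = S_0 * exp(-qT) * N(d1) - K * exp(-rT) * N(d2)
N(d1) = 0.52575004; N(d2) = 0.40306975
C = 23.8000 * 0.98511194 * 0.52575004 - 25.6800 * 0.93894347 * 0.40306975 = 2.6077


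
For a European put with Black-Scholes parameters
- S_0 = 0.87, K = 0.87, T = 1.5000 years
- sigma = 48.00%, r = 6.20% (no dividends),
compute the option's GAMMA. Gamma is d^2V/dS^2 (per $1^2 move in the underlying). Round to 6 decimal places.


Answer: Gamma = 0.704228

Derivation:
d1 = 0.4521349817; d2 = -0.1357425566
phi(d1) = 0.3601799346; exp(-qT) = 1.0000000000; exp(-rT) = 0.9111935003
Gamma = exp(-qT) * phi(d1) / (S * sigma * sqrt(T)) = 1.0000000000 * 0.3601799346 / (0.8700 * 0.4800 * 1.2247448714) = 0.704228


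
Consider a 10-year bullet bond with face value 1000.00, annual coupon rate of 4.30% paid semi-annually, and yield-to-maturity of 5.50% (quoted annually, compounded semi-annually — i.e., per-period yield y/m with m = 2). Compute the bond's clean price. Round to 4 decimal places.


Coupon per period c = face * coupon_rate / m = 21.500000
Periods per year m = 2; per-period yield y/m = 0.027500
Number of cashflows N = 20
Cashflows (t years, CF_t, discount factor 1/(1+y/m)^(m*t), PV):
  t = 0.5000: CF_t = 21.500000, DF = 0.973236, PV = 20.924574
  t = 1.0000: CF_t = 21.500000, DF = 0.947188, PV = 20.364549
  t = 1.5000: CF_t = 21.500000, DF = 0.921838, PV = 19.819513
  t = 2.0000: CF_t = 21.500000, DF = 0.897166, PV = 19.289063
  t = 2.5000: CF_t = 21.500000, DF = 0.873154, PV = 18.772811
  t = 3.0000: CF_t = 21.500000, DF = 0.849785, PV = 18.270376
  t = 3.5000: CF_t = 21.500000, DF = 0.827041, PV = 17.781387
  t = 4.0000: CF_t = 21.500000, DF = 0.804906, PV = 17.305487
  t = 4.5000: CF_t = 21.500000, DF = 0.783364, PV = 16.842323
  t = 5.0000: CF_t = 21.500000, DF = 0.762398, PV = 16.391555
  t = 5.5000: CF_t = 21.500000, DF = 0.741993, PV = 15.952852
  t = 6.0000: CF_t = 21.500000, DF = 0.722134, PV = 15.525890
  t = 6.5000: CF_t = 21.500000, DF = 0.702807, PV = 15.110355
  t = 7.0000: CF_t = 21.500000, DF = 0.683997, PV = 14.705941
  t = 7.5000: CF_t = 21.500000, DF = 0.665691, PV = 14.312352
  t = 8.0000: CF_t = 21.500000, DF = 0.647874, PV = 13.929296
  t = 8.5000: CF_t = 21.500000, DF = 0.630535, PV = 13.556493
  t = 9.0000: CF_t = 21.500000, DF = 0.613659, PV = 13.193667
  t = 9.5000: CF_t = 21.500000, DF = 0.597235, PV = 12.840552
  t = 10.0000: CF_t = 1021.500000, DF = 0.581251, PV = 593.747453
Price P = sum_t PV_t = 908.636487

Answer: Price = 908.6365


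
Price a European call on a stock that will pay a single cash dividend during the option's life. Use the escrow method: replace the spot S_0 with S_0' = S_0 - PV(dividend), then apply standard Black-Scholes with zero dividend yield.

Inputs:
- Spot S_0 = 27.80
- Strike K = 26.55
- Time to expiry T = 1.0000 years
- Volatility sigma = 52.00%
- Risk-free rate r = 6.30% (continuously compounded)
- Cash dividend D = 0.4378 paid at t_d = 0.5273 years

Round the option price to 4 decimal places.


PV(D) = D * exp(-r * t_d) = 0.4378 * 0.96732582 = 0.42349524
S_0' = S_0 - PV(D) = 27.8000 - 0.42349524 = 27.37650476
d1 = (ln(S_0'/K) + (r + sigma^2/2)*T) / (sigma*sqrt(T)) = 0.44010655
d2 = d1 - sigma*sqrt(T) = -0.07989345
exp(-rT) = 0.93894347
N(d1) = 0.67007003; N(d2) = 0.46816100
C = S_0' * N(d1) - K * exp(-rT) * N(d2) = 27.37650476 * 0.67007003 - 26.5500 * 0.93894347 * 0.46816100 = 6.6734

Answer: Price = 6.6734


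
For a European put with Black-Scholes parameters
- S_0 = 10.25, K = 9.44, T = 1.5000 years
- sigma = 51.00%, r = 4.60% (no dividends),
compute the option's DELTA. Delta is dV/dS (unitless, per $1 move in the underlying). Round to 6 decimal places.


Answer: Delta = -0.289594

Derivation:
d1 = 0.5545720431; d2 = -0.0700478414
phi(d1) = 0.3420789883; exp(-qT) = 1.0000000000; exp(-rT) = 0.9333266801
N(-d1) = 0.2895937079
Delta = -exp(-qT) * N(-d1) = -1.0000000000 * 0.2895937079 = -0.289594


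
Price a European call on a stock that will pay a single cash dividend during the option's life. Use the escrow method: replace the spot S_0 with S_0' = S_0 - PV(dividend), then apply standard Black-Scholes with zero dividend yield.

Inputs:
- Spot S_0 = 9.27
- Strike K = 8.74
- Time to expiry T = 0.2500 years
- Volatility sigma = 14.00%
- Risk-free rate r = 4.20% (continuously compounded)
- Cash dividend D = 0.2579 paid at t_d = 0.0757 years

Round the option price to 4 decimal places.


PV(D) = D * exp(-r * t_d) = 0.2579 * 0.99682565 = 0.25708133
S_0' = S_0 - PV(D) = 9.2700 - 0.25708133 = 9.01291867
d1 = (ln(S_0'/K) + (r + sigma^2/2)*T) / (sigma*sqrt(T)) = 0.62426808
d2 = d1 - sigma*sqrt(T) = 0.55426808
exp(-rT) = 0.98955493
N(d1) = 0.73377423; N(d2) = 0.71030230
C = S_0' * N(d1) - K * exp(-rT) * N(d2) = 9.01291867 * 0.73377423 - 8.7400 * 0.98955493 * 0.71030230 = 0.4702

Answer: Price = 0.4702


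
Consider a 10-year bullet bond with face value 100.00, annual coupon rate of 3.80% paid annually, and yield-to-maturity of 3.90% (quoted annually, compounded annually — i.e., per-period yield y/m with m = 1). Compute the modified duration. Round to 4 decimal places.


Coupon per period c = face * coupon_rate / m = 3.800000
Periods per year m = 1; per-period yield y/m = 0.039000
Number of cashflows N = 10
Cashflows (t years, CF_t, discount factor 1/(1+y/m)^(m*t), PV):
  t = 1.0000: CF_t = 3.800000, DF = 0.962464, PV = 3.657363
  t = 2.0000: CF_t = 3.800000, DF = 0.926337, PV = 3.520080
  t = 3.0000: CF_t = 3.800000, DF = 0.891566, PV = 3.387950
  t = 4.0000: CF_t = 3.800000, DF = 0.858100, PV = 3.260779
  t = 5.0000: CF_t = 3.800000, DF = 0.825890, PV = 3.138382
  t = 6.0000: CF_t = 3.800000, DF = 0.794889, PV = 3.020580
  t = 7.0000: CF_t = 3.800000, DF = 0.765052, PV = 2.907199
  t = 8.0000: CF_t = 3.800000, DF = 0.736335, PV = 2.798074
  t = 9.0000: CF_t = 3.800000, DF = 0.708696, PV = 2.693045
  t = 10.0000: CF_t = 103.800000, DF = 0.682094, PV = 70.801405
Price P = sum_t PV_t = 99.184858
First compute Macaulay numerator sum_t t * PV_t:
  t * PV_t at t = 1.0000: 3.657363
  t * PV_t at t = 2.0000: 7.040159
  t * PV_t at t = 3.0000: 10.163849
  t * PV_t at t = 4.0000: 13.043117
  t * PV_t at t = 5.0000: 15.691912
  t * PV_t at t = 6.0000: 18.123479
  t * PV_t at t = 7.0000: 20.350393
  t * PV_t at t = 8.0000: 22.384593
  t * PV_t at t = 9.0000: 24.237408
  t * PV_t at t = 10.0000: 708.014053
Macaulay duration D = 842.706327 / 99.184858 = 8.496320
Modified duration = D / (1 + y/m) = 8.496320 / (1 + 0.039000) = 8.177402

Answer: Modified duration = 8.1774


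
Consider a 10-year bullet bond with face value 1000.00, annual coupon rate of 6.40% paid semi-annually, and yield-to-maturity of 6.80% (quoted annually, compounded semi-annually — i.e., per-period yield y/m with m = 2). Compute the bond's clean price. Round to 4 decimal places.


Coupon per period c = face * coupon_rate / m = 32.000000
Periods per year m = 2; per-period yield y/m = 0.034000
Number of cashflows N = 20
Cashflows (t years, CF_t, discount factor 1/(1+y/m)^(m*t), PV):
  t = 0.5000: CF_t = 32.000000, DF = 0.967118, PV = 30.947776
  t = 1.0000: CF_t = 32.000000, DF = 0.935317, PV = 29.930151
  t = 1.5000: CF_t = 32.000000, DF = 0.904562, PV = 28.945987
  t = 2.0000: CF_t = 32.000000, DF = 0.874818, PV = 27.994185
  t = 2.5000: CF_t = 32.000000, DF = 0.846052, PV = 27.073680
  t = 3.0000: CF_t = 32.000000, DF = 0.818233, PV = 26.183443
  t = 3.5000: CF_t = 32.000000, DF = 0.791327, PV = 25.322478
  t = 4.0000: CF_t = 32.000000, DF = 0.765307, PV = 24.489824
  t = 4.5000: CF_t = 32.000000, DF = 0.740142, PV = 23.684550
  t = 5.0000: CF_t = 32.000000, DF = 0.715805, PV = 22.905754
  t = 5.5000: CF_t = 32.000000, DF = 0.692268, PV = 22.152567
  t = 6.0000: CF_t = 32.000000, DF = 0.669505, PV = 21.424146
  t = 6.5000: CF_t = 32.000000, DF = 0.647490, PV = 20.719677
  t = 7.0000: CF_t = 32.000000, DF = 0.626199, PV = 20.038372
  t = 7.5000: CF_t = 32.000000, DF = 0.605608, PV = 19.379470
  t = 8.0000: CF_t = 32.000000, DF = 0.585695, PV = 18.742234
  t = 8.5000: CF_t = 32.000000, DF = 0.566436, PV = 18.125952
  t = 9.0000: CF_t = 32.000000, DF = 0.547810, PV = 17.529934
  t = 9.5000: CF_t = 32.000000, DF = 0.529797, PV = 16.953514
  t = 10.0000: CF_t = 1032.000000, DF = 0.512377, PV = 528.772575
Price P = sum_t PV_t = 971.316266

Answer: Price = 971.3163


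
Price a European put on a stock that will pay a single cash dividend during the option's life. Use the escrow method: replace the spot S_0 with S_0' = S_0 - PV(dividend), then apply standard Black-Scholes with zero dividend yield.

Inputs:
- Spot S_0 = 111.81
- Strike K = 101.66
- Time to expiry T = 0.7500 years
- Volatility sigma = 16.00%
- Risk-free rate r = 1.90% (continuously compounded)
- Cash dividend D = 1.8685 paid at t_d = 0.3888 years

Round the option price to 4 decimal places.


Answer: Price = 2.1869

Derivation:
PV(D) = D * exp(-r * t_d) = 1.8685 * 0.99264002 = 1.85474787
S_0' = S_0 - PV(D) = 111.8100 - 1.85474787 = 109.95525213
d1 = (ln(S_0'/K) + (r + sigma^2/2)*T) / (sigma*sqrt(T)) = 0.73821140
d2 = d1 - sigma*sqrt(T) = 0.59964734
exp(-rT) = 0.98585105
N(-d1) = 0.23019300; N(-d2) = 0.27437065
P = K * exp(-rT) * N(-d2) - S_0' * N(-d1) = 101.6600 * 0.98585105 * 0.27437065 - 109.95525213 * 0.23019300 = 2.1869


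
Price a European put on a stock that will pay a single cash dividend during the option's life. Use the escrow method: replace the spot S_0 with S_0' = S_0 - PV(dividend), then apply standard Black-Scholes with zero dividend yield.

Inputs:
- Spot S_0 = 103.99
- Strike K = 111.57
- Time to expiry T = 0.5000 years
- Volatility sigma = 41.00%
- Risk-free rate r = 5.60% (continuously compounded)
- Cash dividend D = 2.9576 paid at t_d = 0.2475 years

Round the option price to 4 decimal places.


PV(D) = D * exp(-r * t_d) = 2.9576 * 0.98623561 = 2.91689043
S_0' = S_0 - PV(D) = 103.9900 - 2.91689043 = 101.07310957
d1 = (ln(S_0'/K) + (r + sigma^2/2)*T) / (sigma*sqrt(T)) = -0.09928153
d2 = d1 - sigma*sqrt(T) = -0.38919531
exp(-rT) = 0.97238837
N(-d1) = 0.53954263; N(-d2) = 0.65143416
P = K * exp(-rT) * N(-d2) - S_0' * N(-d1) = 111.5700 * 0.97238837 * 0.65143416 - 101.07310957 * 0.53954263 = 16.1404

Answer: Price = 16.1404


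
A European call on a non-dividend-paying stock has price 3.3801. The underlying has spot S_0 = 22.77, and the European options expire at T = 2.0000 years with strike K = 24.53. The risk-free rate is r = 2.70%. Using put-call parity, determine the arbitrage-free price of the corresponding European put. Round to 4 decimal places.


Answer: Put price = 3.8506

Derivation:
Put-call parity: C - P = S_0 * exp(-qT) - K * exp(-rT).
S_0 * exp(-qT) = 22.7700 * 1.00000000 = 22.77000000
K * exp(-rT) = 24.5300 * 0.94743211 = 23.24050957
P = C - S*exp(-qT) + K*exp(-rT)
P = 3.3801 - 22.77000000 + 23.24050957 = 3.8506


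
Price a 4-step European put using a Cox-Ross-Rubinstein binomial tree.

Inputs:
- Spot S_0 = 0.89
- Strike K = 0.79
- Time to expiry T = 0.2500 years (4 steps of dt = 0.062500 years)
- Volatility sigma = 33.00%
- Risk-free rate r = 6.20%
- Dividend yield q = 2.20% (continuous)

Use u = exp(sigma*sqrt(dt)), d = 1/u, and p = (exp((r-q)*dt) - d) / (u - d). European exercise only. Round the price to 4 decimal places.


dt = T/N = 0.062500
u = exp(sigma*sqrt(dt)) = 1.085999; d = 1/u = 0.920811
p = (exp((r-q)*dt) - d) / (u - d) = 0.494540
Discount per step: exp(-r*dt) = 0.996132
Stock lattice S(k, i) with i counting down-moves:
  k=0: S(0,0) = 0.8900
  k=1: S(1,0) = 0.9665; S(1,1) = 0.8195
  k=2: S(2,0) = 1.0497; S(2,1) = 0.8900; S(2,2) = 0.7546
  k=3: S(3,0) = 1.1399; S(3,1) = 0.9665; S(3,2) = 0.8195; S(3,3) = 0.6949
  k=4: S(4,0) = 1.2380; S(4,1) = 1.0497; S(4,2) = 0.8900; S(4,3) = 0.7546; S(4,4) = 0.6398
Terminal payoffs V(N, i) = max(K - S_T, 0):
  V(4,0) = 0.000000; V(4,1) = 0.000000; V(4,2) = 0.000000; V(4,3) = 0.035375; V(4,4) = 0.150158
Backward induction: V(k, i) = exp(-r*dt) * [p * V(k+1, i) + (1-p) * V(k+1, i+1)].
  V(3,0) = exp(-r*dt) * [p*0.000000 + (1-p)*0.000000] = 0.000000
  V(3,1) = exp(-r*dt) * [p*0.000000 + (1-p)*0.000000] = 0.000000
  V(3,2) = exp(-r*dt) * [p*0.000000 + (1-p)*0.035375] = 0.017811
  V(3,3) = exp(-r*dt) * [p*0.035375 + (1-p)*0.150158] = 0.093032
  V(2,0) = exp(-r*dt) * [p*0.000000 + (1-p)*0.000000] = 0.000000
  V(2,1) = exp(-r*dt) * [p*0.000000 + (1-p)*0.017811] = 0.008968
  V(2,2) = exp(-r*dt) * [p*0.017811 + (1-p)*0.093032] = 0.055616
  V(1,0) = exp(-r*dt) * [p*0.000000 + (1-p)*0.008968] = 0.004515
  V(1,1) = exp(-r*dt) * [p*0.008968 + (1-p)*0.055616] = 0.032421
  V(0,0) = exp(-r*dt) * [p*0.004515 + (1-p)*0.032421] = 0.018549

Answer: Price = V(0,0) = 0.0185


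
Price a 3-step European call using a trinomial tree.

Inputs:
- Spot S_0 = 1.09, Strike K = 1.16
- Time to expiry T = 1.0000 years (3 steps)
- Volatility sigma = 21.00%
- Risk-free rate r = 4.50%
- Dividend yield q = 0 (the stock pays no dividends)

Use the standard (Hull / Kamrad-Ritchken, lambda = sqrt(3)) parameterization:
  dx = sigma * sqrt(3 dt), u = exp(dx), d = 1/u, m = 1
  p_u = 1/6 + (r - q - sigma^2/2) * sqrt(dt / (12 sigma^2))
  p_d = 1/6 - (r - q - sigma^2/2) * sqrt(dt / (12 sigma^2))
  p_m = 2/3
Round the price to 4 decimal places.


Answer: Price = V(0,0) = 0.0842

Derivation:
dt = T/N = 0.333333; dx = sigma*sqrt(3*dt) = 0.210000
u = exp(dx) = 1.233678; d = 1/u = 0.810584
p_u = 0.184881, p_m = 0.666667, p_d = 0.148452
Discount per step: exp(-r*dt) = 0.985112
Stock lattice S(k, j) with j the centered position index:
  k=0: S(0,+0) = 1.0900
  k=1: S(1,-1) = 0.8835; S(1,+0) = 1.0900; S(1,+1) = 1.3447
  k=2: S(2,-2) = 0.7162; S(2,-1) = 0.8835; S(2,+0) = 1.0900; S(2,+1) = 1.3447; S(2,+2) = 1.6589
  k=3: S(3,-3) = 0.5805; S(3,-2) = 0.7162; S(3,-1) = 0.8835; S(3,+0) = 1.0900; S(3,+1) = 1.3447; S(3,+2) = 1.6589; S(3,+3) = 2.0466
Terminal payoffs V(N, j) = max(S_T - K, 0):
  V(3,-3) = 0.000000; V(3,-2) = 0.000000; V(3,-1) = 0.000000; V(3,+0) = 0.000000; V(3,+1) = 0.184709; V(3,+2) = 0.498938; V(3,+3) = 0.886596
Backward induction: V(k, j) = exp(-r*dt) * [p_u * V(k+1, j+1) + p_m * V(k+1, j) + p_d * V(k+1, j-1)]
  V(2,-2) = exp(-r*dt) * [p_u*0.000000 + p_m*0.000000 + p_d*0.000000] = 0.000000
  V(2,-1) = exp(-r*dt) * [p_u*0.000000 + p_m*0.000000 + p_d*0.000000] = 0.000000
  V(2,+0) = exp(-r*dt) * [p_u*0.184709 + p_m*0.000000 + p_d*0.000000] = 0.033641
  V(2,+1) = exp(-r*dt) * [p_u*0.498938 + p_m*0.184709 + p_d*0.000000] = 0.212177
  V(2,+2) = exp(-r*dt) * [p_u*0.886596 + p_m*0.498938 + p_d*0.184709] = 0.516160
  V(1,-1) = exp(-r*dt) * [p_u*0.033641 + p_m*0.000000 + p_d*0.000000] = 0.006127
  V(1,+0) = exp(-r*dt) * [p_u*0.212177 + p_m*0.033641 + p_d*0.000000] = 0.060737
  V(1,+1) = exp(-r*dt) * [p_u*0.516160 + p_m*0.212177 + p_d*0.033641] = 0.238272
  V(0,+0) = exp(-r*dt) * [p_u*0.238272 + p_m*0.060737 + p_d*0.006127] = 0.084181


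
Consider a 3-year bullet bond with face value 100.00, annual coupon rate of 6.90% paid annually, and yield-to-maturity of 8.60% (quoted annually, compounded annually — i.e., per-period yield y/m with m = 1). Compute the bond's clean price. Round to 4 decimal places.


Answer: Price = 95.6659

Derivation:
Coupon per period c = face * coupon_rate / m = 6.900000
Periods per year m = 1; per-period yield y/m = 0.086000
Number of cashflows N = 3
Cashflows (t years, CF_t, discount factor 1/(1+y/m)^(m*t), PV):
  t = 1.0000: CF_t = 6.900000, DF = 0.920810, PV = 6.353591
  t = 2.0000: CF_t = 6.900000, DF = 0.847892, PV = 5.850452
  t = 3.0000: CF_t = 106.900000, DF = 0.780747, PV = 83.461893
Price P = sum_t PV_t = 95.665936


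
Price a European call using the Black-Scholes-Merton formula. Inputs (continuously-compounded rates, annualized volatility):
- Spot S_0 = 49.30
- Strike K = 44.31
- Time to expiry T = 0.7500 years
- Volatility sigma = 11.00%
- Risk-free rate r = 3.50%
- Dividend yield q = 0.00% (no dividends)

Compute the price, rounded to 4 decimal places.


Answer: Price = 6.3005

Derivation:
d1 = (ln(S/K) + (r - q + 0.5*sigma^2) * T) / (sigma * sqrt(T)) = 1.44338823
d2 = d1 - sigma * sqrt(T) = 1.34812543
exp(-rT) = 0.97409154; exp(-qT) = 1.00000000
C = S_0 * exp(-qT) * N(d1) - K * exp(-rT) * N(d2)
N(d1) = 0.92554443; N(d2) = 0.91119098
C = 49.3000 * 1.00000000 * 0.92554443 - 44.3100 * 0.97409154 * 0.91119098 = 6.3005


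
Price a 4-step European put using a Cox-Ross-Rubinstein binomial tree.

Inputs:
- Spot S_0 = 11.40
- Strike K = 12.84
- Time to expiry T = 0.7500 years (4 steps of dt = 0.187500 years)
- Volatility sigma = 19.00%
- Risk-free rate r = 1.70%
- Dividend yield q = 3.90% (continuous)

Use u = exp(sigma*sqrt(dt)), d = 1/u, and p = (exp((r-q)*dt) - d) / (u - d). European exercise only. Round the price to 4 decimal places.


dt = T/N = 0.187500
u = exp(sigma*sqrt(dt)) = 1.085752; d = 1/u = 0.921021
p = (exp((r-q)*dt) - d) / (u - d) = 0.454454
Discount per step: exp(-r*dt) = 0.996818
Stock lattice S(k, i) with i counting down-moves:
  k=0: S(0,0) = 11.4000
  k=1: S(1,0) = 12.3776; S(1,1) = 10.4996
  k=2: S(2,0) = 13.4390; S(2,1) = 11.4000; S(2,2) = 9.6704
  k=3: S(3,0) = 14.5914; S(3,1) = 12.3776; S(3,2) = 10.4996; S(3,3) = 8.9066
  k=4: S(4,0) = 15.8426; S(4,1) = 13.4390; S(4,2) = 11.4000; S(4,3) = 9.6704; S(4,4) = 8.2032
Terminal payoffs V(N, i) = max(K - S_T, 0):
  V(4,0) = 0.000000; V(4,1) = 0.000000; V(4,2) = 1.440000; V(4,3) = 3.169611; V(4,4) = 4.636805
Backward induction: V(k, i) = exp(-r*dt) * [p * V(k+1, i) + (1-p) * V(k+1, i+1)].
  V(3,0) = exp(-r*dt) * [p*0.000000 + (1-p)*0.000000] = 0.000000
  V(3,1) = exp(-r*dt) * [p*0.000000 + (1-p)*1.440000] = 0.783086
  V(3,2) = exp(-r*dt) * [p*1.440000 + (1-p)*3.169611] = 2.375997
  V(3,3) = exp(-r*dt) * [p*3.169611 + (1-p)*4.636805] = 3.957398
  V(2,0) = exp(-r*dt) * [p*0.000000 + (1-p)*0.783086] = 0.425850
  V(2,1) = exp(-r*dt) * [p*0.783086 + (1-p)*2.375997] = 1.646834
  V(2,2) = exp(-r*dt) * [p*2.375997 + (1-p)*3.957398] = 3.228417
  V(1,0) = exp(-r*dt) * [p*0.425850 + (1-p)*1.646834] = 1.088478
  V(1,1) = exp(-r*dt) * [p*1.646834 + (1-p)*3.228417] = 2.501673
  V(0,0) = exp(-r*dt) * [p*1.088478 + (1-p)*2.501673] = 1.853523

Answer: Price = V(0,0) = 1.8535


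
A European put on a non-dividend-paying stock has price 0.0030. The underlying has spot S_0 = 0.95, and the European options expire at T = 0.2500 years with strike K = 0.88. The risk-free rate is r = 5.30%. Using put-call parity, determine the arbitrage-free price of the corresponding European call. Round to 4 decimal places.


Answer: Call price = 0.0846

Derivation:
Put-call parity: C - P = S_0 * exp(-qT) - K * exp(-rT).
S_0 * exp(-qT) = 0.9500 * 1.00000000 = 0.95000000
K * exp(-rT) = 0.8800 * 0.98683739 = 0.86841691
C = P + S*exp(-qT) - K*exp(-rT)
C = 0.0030 + 0.95000000 - 0.86841691 = 0.0846


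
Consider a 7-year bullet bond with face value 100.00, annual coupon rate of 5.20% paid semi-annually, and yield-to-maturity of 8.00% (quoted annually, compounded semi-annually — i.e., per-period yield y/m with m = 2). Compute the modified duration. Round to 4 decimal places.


Answer: Modified duration = 5.6253

Derivation:
Coupon per period c = face * coupon_rate / m = 2.600000
Periods per year m = 2; per-period yield y/m = 0.040000
Number of cashflows N = 14
Cashflows (t years, CF_t, discount factor 1/(1+y/m)^(m*t), PV):
  t = 0.5000: CF_t = 2.600000, DF = 0.961538, PV = 2.500000
  t = 1.0000: CF_t = 2.600000, DF = 0.924556, PV = 2.403846
  t = 1.5000: CF_t = 2.600000, DF = 0.888996, PV = 2.311391
  t = 2.0000: CF_t = 2.600000, DF = 0.854804, PV = 2.222491
  t = 2.5000: CF_t = 2.600000, DF = 0.821927, PV = 2.137010
  t = 3.0000: CF_t = 2.600000, DF = 0.790315, PV = 2.054818
  t = 3.5000: CF_t = 2.600000, DF = 0.759918, PV = 1.975786
  t = 4.0000: CF_t = 2.600000, DF = 0.730690, PV = 1.899795
  t = 4.5000: CF_t = 2.600000, DF = 0.702587, PV = 1.826726
  t = 5.0000: CF_t = 2.600000, DF = 0.675564, PV = 1.756467
  t = 5.5000: CF_t = 2.600000, DF = 0.649581, PV = 1.688910
  t = 6.0000: CF_t = 2.600000, DF = 0.624597, PV = 1.623952
  t = 6.5000: CF_t = 2.600000, DF = 0.600574, PV = 1.561493
  t = 7.0000: CF_t = 102.600000, DF = 0.577475, PV = 59.248943
Price P = sum_t PV_t = 85.211628
First compute Macaulay numerator sum_t t * PV_t:
  t * PV_t at t = 0.5000: 1.250000
  t * PV_t at t = 1.0000: 2.403846
  t * PV_t at t = 1.5000: 3.467086
  t * PV_t at t = 2.0000: 4.444982
  t * PV_t at t = 2.5000: 5.342526
  t * PV_t at t = 3.0000: 6.164453
  t * PV_t at t = 3.5000: 6.915252
  t * PV_t at t = 4.0000: 7.599178
  t * PV_t at t = 4.5000: 8.220265
  t * PV_t at t = 5.0000: 8.782334
  t * PV_t at t = 5.5000: 9.289007
  t * PV_t at t = 6.0000: 9.743714
  t * PV_t at t = 6.5000: 10.149702
  t * PV_t at t = 7.0000: 414.742604
Macaulay duration D = 498.514950 / 85.211628 = 5.850316
Modified duration = D / (1 + y/m) = 5.850316 / (1 + 0.040000) = 5.625304


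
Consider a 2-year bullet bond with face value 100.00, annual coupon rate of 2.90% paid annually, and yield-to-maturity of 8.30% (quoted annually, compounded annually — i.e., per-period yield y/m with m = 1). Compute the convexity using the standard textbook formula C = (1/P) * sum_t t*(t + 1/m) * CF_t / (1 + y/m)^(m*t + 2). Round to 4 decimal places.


Answer: Convexity = 5.0146

Derivation:
Coupon per period c = face * coupon_rate / m = 2.900000
Periods per year m = 1; per-period yield y/m = 0.083000
Number of cashflows N = 2
Cashflows (t years, CF_t, discount factor 1/(1+y/m)^(m*t), PV):
  t = 1.0000: CF_t = 2.900000, DF = 0.923361, PV = 2.677747
  t = 2.0000: CF_t = 102.900000, DF = 0.852596, PV = 87.732087
Price P = sum_t PV_t = 90.409834
Convexity numerator sum_t t*(t + 1/m) * CF_t / (1+y/m)^(m*t + 2):
  t = 1.0000: term = 4.566071
  t = 2.0000: term = 448.799949
Convexity = (1/P) * sum = 453.366019 / 90.409834 = 5.014565


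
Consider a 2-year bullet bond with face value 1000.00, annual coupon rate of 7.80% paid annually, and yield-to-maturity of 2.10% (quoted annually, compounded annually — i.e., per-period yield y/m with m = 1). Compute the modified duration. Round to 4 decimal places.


Coupon per period c = face * coupon_rate / m = 78.000000
Periods per year m = 1; per-period yield y/m = 0.021000
Number of cashflows N = 2
Cashflows (t years, CF_t, discount factor 1/(1+y/m)^(m*t), PV):
  t = 1.0000: CF_t = 78.000000, DF = 0.979432, PV = 76.395690
  t = 2.0000: CF_t = 1078.000000, DF = 0.959287, PV = 1034.111283
Price P = sum_t PV_t = 1110.506974
First compute Macaulay numerator sum_t t * PV_t:
  t * PV_t at t = 1.0000: 76.395690
  t * PV_t at t = 2.0000: 2068.222566
Macaulay duration D = 2144.618257 / 1110.506974 = 1.931206
Modified duration = D / (1 + y/m) = 1.931206 / (1 + 0.021000) = 1.891485

Answer: Modified duration = 1.8915


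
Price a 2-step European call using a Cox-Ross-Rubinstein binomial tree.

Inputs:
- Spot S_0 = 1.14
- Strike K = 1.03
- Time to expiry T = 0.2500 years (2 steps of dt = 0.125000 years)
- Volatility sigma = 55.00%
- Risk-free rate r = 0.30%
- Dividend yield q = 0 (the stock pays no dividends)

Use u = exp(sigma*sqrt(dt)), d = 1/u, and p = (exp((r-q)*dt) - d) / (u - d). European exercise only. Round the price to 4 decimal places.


Answer: Price = V(0,0) = 0.1878

Derivation:
dt = T/N = 0.125000
u = exp(sigma*sqrt(dt)) = 1.214648; d = 1/u = 0.823284
p = (exp((r-q)*dt) - d) / (u - d) = 0.452497
Discount per step: exp(-r*dt) = 0.999625
Stock lattice S(k, i) with i counting down-moves:
  k=0: S(0,0) = 1.1400
  k=1: S(1,0) = 1.3847; S(1,1) = 0.9385
  k=2: S(2,0) = 1.6819; S(2,1) = 1.1400; S(2,2) = 0.7727
Terminal payoffs V(N, i) = max(S_T - K, 0):
  V(2,0) = 0.651922; V(2,1) = 0.110000; V(2,2) = 0.000000
Backward induction: V(k, i) = exp(-r*dt) * [p * V(k+1, i) + (1-p) * V(k+1, i+1)].
  V(1,0) = exp(-r*dt) * [p*0.651922 + (1-p)*0.110000] = 0.355085
  V(1,1) = exp(-r*dt) * [p*0.110000 + (1-p)*0.000000] = 0.049756
  V(0,0) = exp(-r*dt) * [p*0.355085 + (1-p)*0.049756] = 0.187846


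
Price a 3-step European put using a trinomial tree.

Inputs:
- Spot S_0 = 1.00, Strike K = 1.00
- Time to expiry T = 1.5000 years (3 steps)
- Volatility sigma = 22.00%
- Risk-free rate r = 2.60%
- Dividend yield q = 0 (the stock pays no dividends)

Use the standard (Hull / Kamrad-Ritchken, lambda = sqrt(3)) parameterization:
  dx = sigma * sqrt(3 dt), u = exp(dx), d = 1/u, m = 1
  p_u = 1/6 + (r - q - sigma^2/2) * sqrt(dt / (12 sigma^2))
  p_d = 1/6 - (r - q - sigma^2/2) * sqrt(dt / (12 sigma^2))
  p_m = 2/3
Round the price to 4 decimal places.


Answer: Price = V(0,0) = 0.0773

Derivation:
dt = T/N = 0.500000; dx = sigma*sqrt(3*dt) = 0.269444
u = exp(dx) = 1.309236; d = 1/u = 0.763804
p_u = 0.168337, p_m = 0.666667, p_d = 0.164997
Discount per step: exp(-r*dt) = 0.987084
Stock lattice S(k, j) with j the centered position index:
  k=0: S(0,+0) = 1.0000
  k=1: S(1,-1) = 0.7638; S(1,+0) = 1.0000; S(1,+1) = 1.3092
  k=2: S(2,-2) = 0.5834; S(2,-1) = 0.7638; S(2,+0) = 1.0000; S(2,+1) = 1.3092; S(2,+2) = 1.7141
  k=3: S(3,-3) = 0.4456; S(3,-2) = 0.5834; S(3,-1) = 0.7638; S(3,+0) = 1.0000; S(3,+1) = 1.3092; S(3,+2) = 1.7141; S(3,+3) = 2.2442
Terminal payoffs V(N, j) = max(K - S_T, 0):
  V(3,-3) = 0.554399; V(3,-2) = 0.416603; V(3,-1) = 0.236196; V(3,+0) = 0.000000; V(3,+1) = 0.000000; V(3,+2) = 0.000000; V(3,+3) = 0.000000
Backward induction: V(k, j) = exp(-r*dt) * [p_u * V(k+1, j+1) + p_m * V(k+1, j) + p_d * V(k+1, j-1)]
  V(2,-2) = exp(-r*dt) * [p_u*0.236196 + p_m*0.416603 + p_d*0.554399] = 0.403688
  V(2,-1) = exp(-r*dt) * [p_u*0.000000 + p_m*0.236196 + p_d*0.416603] = 0.223280
  V(2,+0) = exp(-r*dt) * [p_u*0.000000 + p_m*0.000000 + p_d*0.236196] = 0.038468
  V(2,+1) = exp(-r*dt) * [p_u*0.000000 + p_m*0.000000 + p_d*0.000000] = 0.000000
  V(2,+2) = exp(-r*dt) * [p_u*0.000000 + p_m*0.000000 + p_d*0.000000] = 0.000000
  V(1,-1) = exp(-r*dt) * [p_u*0.038468 + p_m*0.223280 + p_d*0.403688] = 0.219070
  V(1,+0) = exp(-r*dt) * [p_u*0.000000 + p_m*0.038468 + p_d*0.223280] = 0.061679
  V(1,+1) = exp(-r*dt) * [p_u*0.000000 + p_m*0.000000 + p_d*0.038468] = 0.006265
  V(0,+0) = exp(-r*dt) * [p_u*0.006265 + p_m*0.061679 + p_d*0.219070] = 0.077308


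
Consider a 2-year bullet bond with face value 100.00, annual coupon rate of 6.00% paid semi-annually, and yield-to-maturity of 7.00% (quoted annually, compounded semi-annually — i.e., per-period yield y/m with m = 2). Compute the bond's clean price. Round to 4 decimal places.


Coupon per period c = face * coupon_rate / m = 3.000000
Periods per year m = 2; per-period yield y/m = 0.035000
Number of cashflows N = 4
Cashflows (t years, CF_t, discount factor 1/(1+y/m)^(m*t), PV):
  t = 0.5000: CF_t = 3.000000, DF = 0.966184, PV = 2.898551
  t = 1.0000: CF_t = 3.000000, DF = 0.933511, PV = 2.800532
  t = 1.5000: CF_t = 3.000000, DF = 0.901943, PV = 2.705828
  t = 2.0000: CF_t = 103.000000, DF = 0.871442, PV = 89.758549
Price P = sum_t PV_t = 98.163460

Answer: Price = 98.1635


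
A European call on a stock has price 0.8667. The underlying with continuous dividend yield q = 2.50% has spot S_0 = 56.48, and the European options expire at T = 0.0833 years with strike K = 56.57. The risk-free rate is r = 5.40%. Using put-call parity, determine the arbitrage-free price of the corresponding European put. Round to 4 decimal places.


Put-call parity: C - P = S_0 * exp(-qT) - K * exp(-rT).
S_0 * exp(-qT) = 56.4800 * 0.99791967 = 56.36250279
K * exp(-rT) = 56.5700 * 0.99551190 = 56.31610828
P = C - S*exp(-qT) + K*exp(-rT)
P = 0.8667 - 56.36250279 + 56.31610828 = 0.8203

Answer: Put price = 0.8203


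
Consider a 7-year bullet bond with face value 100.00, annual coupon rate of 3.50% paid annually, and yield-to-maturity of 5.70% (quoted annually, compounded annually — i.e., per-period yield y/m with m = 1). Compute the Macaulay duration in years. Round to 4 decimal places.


Answer: Macaulay duration = 6.2737 years

Derivation:
Coupon per period c = face * coupon_rate / m = 3.500000
Periods per year m = 1; per-period yield y/m = 0.057000
Number of cashflows N = 7
Cashflows (t years, CF_t, discount factor 1/(1+y/m)^(m*t), PV):
  t = 1.0000: CF_t = 3.500000, DF = 0.946074, PV = 3.311258
  t = 2.0000: CF_t = 3.500000, DF = 0.895056, PV = 3.132695
  t = 3.0000: CF_t = 3.500000, DF = 0.846789, PV = 2.963760
  t = 4.0000: CF_t = 3.500000, DF = 0.801125, PV = 2.803936
  t = 5.0000: CF_t = 3.500000, DF = 0.757923, PV = 2.652730
  t = 6.0000: CF_t = 3.500000, DF = 0.717051, PV = 2.509679
  t = 7.0000: CF_t = 103.500000, DF = 0.678383, PV = 70.212662
Price P = sum_t PV_t = 87.586720
Macaulay numerator sum_t t * PV_t:
  t * PV_t at t = 1.0000: 3.311258
  t * PV_t at t = 2.0000: 6.265389
  t * PV_t at t = 3.0000: 8.891281
  t * PV_t at t = 4.0000: 11.215744
  t * PV_t at t = 5.0000: 13.263652
  t * PV_t at t = 6.0000: 15.058072
  t * PV_t at t = 7.0000: 491.488634
Macaulay duration D = (sum_t t * PV_t) / P = 549.494030 / 87.586720 = 6.273714


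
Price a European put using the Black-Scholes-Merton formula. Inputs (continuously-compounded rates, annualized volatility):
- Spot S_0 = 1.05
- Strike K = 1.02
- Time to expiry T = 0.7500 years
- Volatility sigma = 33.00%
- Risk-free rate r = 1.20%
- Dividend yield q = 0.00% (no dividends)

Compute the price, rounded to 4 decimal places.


d1 = (ln(S/K) + (r - q + 0.5*sigma^2) * T) / (sigma * sqrt(T)) = 0.27581610
d2 = d1 - sigma * sqrt(T) = -0.00997228
exp(-rT) = 0.99104038; exp(-qT) = 1.00000000
P = K * exp(-rT) * N(-d2) - S_0 * exp(-qT) * N(-d1)
N(-d1) = 0.39134466; N(-d2) = 0.50397830
P = 1.0200 * 0.99104038 * 0.50397830 - 1.0500 * 1.00000000 * 0.39134466 = 0.0985

Answer: Price = 0.0985


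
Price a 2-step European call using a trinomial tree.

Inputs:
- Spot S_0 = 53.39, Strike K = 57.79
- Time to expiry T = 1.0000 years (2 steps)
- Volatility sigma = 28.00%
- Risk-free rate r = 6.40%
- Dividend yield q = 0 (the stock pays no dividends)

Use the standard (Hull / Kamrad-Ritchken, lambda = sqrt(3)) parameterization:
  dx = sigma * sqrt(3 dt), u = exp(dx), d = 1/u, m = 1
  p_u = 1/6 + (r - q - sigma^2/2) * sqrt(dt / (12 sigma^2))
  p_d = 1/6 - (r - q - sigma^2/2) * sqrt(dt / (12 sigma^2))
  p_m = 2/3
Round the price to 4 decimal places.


Answer: Price = V(0,0) = 5.5733

Derivation:
dt = T/N = 0.500000; dx = sigma*sqrt(3*dt) = 0.342929
u = exp(dx) = 1.409068; d = 1/u = 0.709689
p_u = 0.184746, p_m = 0.666667, p_d = 0.148587
Discount per step: exp(-r*dt) = 0.968507
Stock lattice S(k, j) with j the centered position index:
  k=0: S(0,+0) = 53.3900
  k=1: S(1,-1) = 37.8903; S(1,+0) = 53.3900; S(1,+1) = 75.2301
  k=2: S(2,-2) = 26.8903; S(2,-1) = 37.8903; S(2,+0) = 53.3900; S(2,+1) = 75.2301; S(2,+2) = 106.0044
Terminal payoffs V(N, j) = max(S_T - K, 0):
  V(2,-2) = 0.000000; V(2,-1) = 0.000000; V(2,+0) = 0.000000; V(2,+1) = 17.440146; V(2,+2) = 48.214399
Backward induction: V(k, j) = exp(-r*dt) * [p_u * V(k+1, j+1) + p_m * V(k+1, j) + p_d * V(k+1, j-1)]
  V(1,-1) = exp(-r*dt) * [p_u*0.000000 + p_m*0.000000 + p_d*0.000000] = 0.000000
  V(1,+0) = exp(-r*dt) * [p_u*17.440146 + p_m*0.000000 + p_d*0.000000] = 3.120529
  V(1,+1) = exp(-r*dt) * [p_u*48.214399 + p_m*17.440146 + p_d*0.000000] = 19.887501
  V(0,+0) = exp(-r*dt) * [p_u*19.887501 + p_m*3.120529 + p_d*0.000000] = 5.573265


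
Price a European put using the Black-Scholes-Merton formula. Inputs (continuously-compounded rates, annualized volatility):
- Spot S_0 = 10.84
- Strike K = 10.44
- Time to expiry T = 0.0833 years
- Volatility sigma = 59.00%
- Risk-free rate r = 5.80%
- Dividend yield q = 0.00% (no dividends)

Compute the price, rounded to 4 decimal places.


Answer: Price = 0.5173

Derivation:
d1 = (ln(S/K) + (r - q + 0.5*sigma^2) * T) / (sigma * sqrt(T)) = 0.33431262
d2 = d1 - sigma * sqrt(T) = 0.16402836
exp(-rT) = 0.99518025; exp(-qT) = 1.00000000
P = K * exp(-rT) * N(-d2) - S_0 * exp(-qT) * N(-d1)
N(-d1) = 0.36907183; N(-d2) = 0.43485441
P = 10.4400 * 0.99518025 * 0.43485441 - 10.8400 * 1.00000000 * 0.36907183 = 0.5173


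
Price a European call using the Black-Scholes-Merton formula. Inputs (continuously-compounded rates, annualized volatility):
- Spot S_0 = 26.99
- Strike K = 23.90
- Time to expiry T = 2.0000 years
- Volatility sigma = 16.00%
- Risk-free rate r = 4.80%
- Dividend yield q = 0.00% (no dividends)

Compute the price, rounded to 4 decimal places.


d1 = (ln(S/K) + (r - q + 0.5*sigma^2) * T) / (sigma * sqrt(T)) = 1.07474913
d2 = d1 - sigma * sqrt(T) = 0.84847496
exp(-rT) = 0.90846402; exp(-qT) = 1.00000000
C = S_0 * exp(-qT) * N(d1) - K * exp(-rT) * N(d2)
N(d1) = 0.85875647; N(d2) = 0.80191325
C = 26.9900 * 1.00000000 * 0.85875647 - 23.9000 * 0.90846402 * 0.80191325 = 5.7665

Answer: Price = 5.7665


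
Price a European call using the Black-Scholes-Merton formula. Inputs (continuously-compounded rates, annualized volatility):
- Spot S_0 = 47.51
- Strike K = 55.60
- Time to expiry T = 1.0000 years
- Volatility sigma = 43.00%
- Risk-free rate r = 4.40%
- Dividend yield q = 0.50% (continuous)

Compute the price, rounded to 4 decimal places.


Answer: Price = 5.9016

Derivation:
d1 = (ln(S/K) + (r - q + 0.5*sigma^2) * T) / (sigma * sqrt(T)) = -0.05998369
d2 = d1 - sigma * sqrt(T) = -0.48998369
exp(-rT) = 0.95695396; exp(-qT) = 0.99501248
C = S_0 * exp(-qT) * N(d1) - K * exp(-rT) * N(d2)
N(d1) = 0.47608431; N(d2) = 0.31207272
C = 47.5100 * 0.99501248 * 0.47608431 - 55.6000 * 0.95695396 * 0.31207272 = 5.9016


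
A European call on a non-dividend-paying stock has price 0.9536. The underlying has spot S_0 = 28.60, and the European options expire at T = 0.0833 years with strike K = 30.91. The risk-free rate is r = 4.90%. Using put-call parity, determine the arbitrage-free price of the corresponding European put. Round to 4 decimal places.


Put-call parity: C - P = S_0 * exp(-qT) - K * exp(-rT).
S_0 * exp(-qT) = 28.6000 * 1.00000000 = 28.60000000
K * exp(-rT) = 30.9100 * 0.99592662 = 30.78409179
P = C - S*exp(-qT) + K*exp(-rT)
P = 0.9536 - 28.60000000 + 30.78409179 = 3.1377

Answer: Put price = 3.1377


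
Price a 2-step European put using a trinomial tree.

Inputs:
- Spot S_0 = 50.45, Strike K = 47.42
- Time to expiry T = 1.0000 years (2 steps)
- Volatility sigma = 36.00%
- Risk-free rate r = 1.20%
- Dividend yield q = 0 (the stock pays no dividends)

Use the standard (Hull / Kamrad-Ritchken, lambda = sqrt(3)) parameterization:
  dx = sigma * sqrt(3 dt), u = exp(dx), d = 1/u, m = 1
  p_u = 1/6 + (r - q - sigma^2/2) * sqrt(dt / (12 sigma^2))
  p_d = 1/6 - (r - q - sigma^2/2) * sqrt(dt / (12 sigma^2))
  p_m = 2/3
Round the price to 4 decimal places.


Answer: Price = V(0,0) = 4.8876

Derivation:
dt = T/N = 0.500000; dx = sigma*sqrt(3*dt) = 0.440908
u = exp(dx) = 1.554118; d = 1/u = 0.643452
p_u = 0.136728, p_m = 0.666667, p_d = 0.196605
Discount per step: exp(-r*dt) = 0.994018
Stock lattice S(k, j) with j the centered position index:
  k=0: S(0,+0) = 50.4500
  k=1: S(1,-1) = 32.4621; S(1,+0) = 50.4500; S(1,+1) = 78.4053
  k=2: S(2,-2) = 20.8878; S(2,-1) = 32.4621; S(2,+0) = 50.4500; S(2,+1) = 78.4053; S(2,+2) = 121.8510
Terminal payoffs V(N, j) = max(K - S_T, 0):
  V(2,-2) = 26.532175; V(2,-1) = 14.957857; V(2,+0) = 0.000000; V(2,+1) = 0.000000; V(2,+2) = 0.000000
Backward induction: V(k, j) = exp(-r*dt) * [p_u * V(k+1, j+1) + p_m * V(k+1, j) + p_d * V(k+1, j-1)]
  V(1,-1) = exp(-r*dt) * [p_u*0.000000 + p_m*14.957857 + p_d*26.532175] = 15.097403
  V(1,+0) = exp(-r*dt) * [p_u*0.000000 + p_m*0.000000 + p_d*14.957857] = 2.923196
  V(1,+1) = exp(-r*dt) * [p_u*0.000000 + p_m*0.000000 + p_d*0.000000] = 0.000000
  V(0,+0) = exp(-r*dt) * [p_u*0.000000 + p_m*2.923196 + p_d*15.097403] = 4.887606
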